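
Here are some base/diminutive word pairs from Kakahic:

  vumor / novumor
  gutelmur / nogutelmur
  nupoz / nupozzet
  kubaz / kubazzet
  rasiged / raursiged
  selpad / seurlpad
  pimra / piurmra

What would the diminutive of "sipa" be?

siurpa

vumor and nupoz both have last vowel 'o' yet inflect differently (novumor, nupozzet), so the last vowel is not what conditions the rule; the final letter is.
"sipa" ends in -a. The one such stem in the data (pimra → piurmra) inserts -ur- after the first vowel (as do rasiged, selpad), so the same rule applies.
The other patterns: stems ending in -r add the prefix no-; stems ending in -z double the final consonant and add -et.
So sipa → siurpa.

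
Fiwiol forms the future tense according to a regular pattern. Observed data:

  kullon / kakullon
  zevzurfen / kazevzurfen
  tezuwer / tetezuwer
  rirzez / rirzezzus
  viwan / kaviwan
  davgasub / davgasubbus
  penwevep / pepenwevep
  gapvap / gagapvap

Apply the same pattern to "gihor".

zevzurfen and penwevep both have last vowel 'e' yet inflect differently (kazevzurfen, pepenwevep), so the last vowel is not what conditions the rule; the final letter is.
"gihor" ends in -r. The one such stem in the data (tezuwer → tetezuwer) repeats the first consonant+vowel as a prefix (as do penwevep, gapvap), so the same rule applies.
The other patterns: stems ending in -n add the prefix ka-; stems ending in -b or -z double the final consonant and add -us.
So gihor → gigihor.

gigihor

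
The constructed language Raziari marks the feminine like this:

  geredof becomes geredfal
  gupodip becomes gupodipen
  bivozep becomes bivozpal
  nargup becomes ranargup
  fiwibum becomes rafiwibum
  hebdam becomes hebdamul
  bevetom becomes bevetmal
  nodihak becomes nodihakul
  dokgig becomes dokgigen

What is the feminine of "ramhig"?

hebdam and fiwibum both end in -m yet inflect differently (hebdamul, rafiwibum), so the final letter is not what conditions the rule; the last vowel is.
"ramhig" has last vowel 'i'. The stems whose last vowel is 'i' (dokgig → dokgigen, gupodip → gupodipen) add -en.
So ramhig → ramhigen.

ramhigen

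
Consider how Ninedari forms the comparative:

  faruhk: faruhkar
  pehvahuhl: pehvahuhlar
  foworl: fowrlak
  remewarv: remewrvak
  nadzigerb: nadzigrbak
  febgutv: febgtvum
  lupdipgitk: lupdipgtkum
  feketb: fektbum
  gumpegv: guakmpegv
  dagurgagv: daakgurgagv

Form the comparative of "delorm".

pehvahuhl and foworl both end in -l yet inflect differently (pehvahuhlar, fowrlak), so the final letter is not what conditions the rule; the second-to-last letter is.
"delorm" has second-to-last letter 'r'. The stems whose second-to-last letter is 'r' (foworl → fowrlak, remewarv → remewrvak, nadzigerb → nadzigrbak) delete the last vowel and add -ak.
The other patterns: stems whose second-to-last letter is 'h' add -ar; stems whose second-to-last letter is 't' delete the last vowel and add -um; stems whose second-to-last letter is 'g' insert -ak- after the first vowel.
So delorm → delrmak.

delrmak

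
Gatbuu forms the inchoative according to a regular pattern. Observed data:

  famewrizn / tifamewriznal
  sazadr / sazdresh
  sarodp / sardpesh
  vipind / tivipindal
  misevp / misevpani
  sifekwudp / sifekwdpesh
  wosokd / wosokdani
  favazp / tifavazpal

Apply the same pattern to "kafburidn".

kafburdnesh

"kafburidn" has second-to-last letter 'd'. The stems whose second-to-last letter is 'd' (sifekwudp → sifekwdpesh, sarodp → sardpesh, sazadr → sazdresh) delete the last vowel and add -esh.
So kafburidn → kafburdnesh.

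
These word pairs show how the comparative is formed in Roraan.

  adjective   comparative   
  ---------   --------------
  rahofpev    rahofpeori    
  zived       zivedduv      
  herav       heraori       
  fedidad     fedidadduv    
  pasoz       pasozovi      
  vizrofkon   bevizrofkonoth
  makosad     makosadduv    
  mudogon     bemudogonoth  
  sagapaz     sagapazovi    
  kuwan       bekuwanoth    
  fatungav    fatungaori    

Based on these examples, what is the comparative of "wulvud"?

"wulvud" ends in -d. The stems ending in -d (zived → zivedduv, fedidad → fedidadduv, makosad → makosadduv) double the final consonant and add -uv.
The other patterns: stems ending in -v drop the final letter and add -ori; stems ending in -n add be- … -oth around the stem; stems ending in -z add -ovi.
So wulvud → wulvudduv.

wulvudduv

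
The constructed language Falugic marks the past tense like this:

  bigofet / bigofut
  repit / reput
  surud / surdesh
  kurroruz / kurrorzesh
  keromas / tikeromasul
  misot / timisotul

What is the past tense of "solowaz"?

tisolowazul

"solowaz" has last vowel 'a'. The one such stem in the data (keromas → tikeromasul) adds ti- … -ul around the stem, so the same rule applies.
The other patterns: stems whose last vowel is 'e' or 'i' change the last vowel to 'u'; stems whose last vowel is 'u' delete the last vowel and add -esh.
So solowaz → tisolowazul.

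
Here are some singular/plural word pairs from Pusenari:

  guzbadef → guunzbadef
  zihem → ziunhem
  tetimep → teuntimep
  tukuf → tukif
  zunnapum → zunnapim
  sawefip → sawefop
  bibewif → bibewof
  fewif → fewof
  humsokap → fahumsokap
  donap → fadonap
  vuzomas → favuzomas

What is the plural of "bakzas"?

fabakzas

guzbadef and tukuf both end in -f yet inflect differently (guunzbadef, tukif), so the final letter is not what conditions the rule; the last vowel is.
"bakzas" has last vowel 'a'. The stems whose last vowel is 'a' (humsokap → fahumsokap, donap → fadonap, vuzomas → favuzomas) add the prefix fa-.
The other patterns: stems whose last vowel is 'e' insert -un- after the first vowel; stems whose last vowel is 'u' change the last vowel to 'i'; stems whose last vowel is 'i' change the last vowel to 'o'.
So bakzas → fabakzas.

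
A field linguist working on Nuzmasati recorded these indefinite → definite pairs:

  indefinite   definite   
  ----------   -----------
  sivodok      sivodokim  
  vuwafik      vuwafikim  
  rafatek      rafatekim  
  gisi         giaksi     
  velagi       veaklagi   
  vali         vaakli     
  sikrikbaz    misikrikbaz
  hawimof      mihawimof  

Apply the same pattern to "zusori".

vuwafik and velagi both have last vowel 'i' yet inflect differently (vuwafikim, veaklagi), so the last vowel is not what conditions the rule; the final letter is.
"zusori" ends in -i. The stems ending in -i (velagi → veaklagi, gisi → giaksi, vali → vaakli) insert -ak- after the first vowel.
The other patterns: stems ending in -k add -im; stems ending in -f or -z add the prefix mi-.
So zusori → zuaksori.

zuaksori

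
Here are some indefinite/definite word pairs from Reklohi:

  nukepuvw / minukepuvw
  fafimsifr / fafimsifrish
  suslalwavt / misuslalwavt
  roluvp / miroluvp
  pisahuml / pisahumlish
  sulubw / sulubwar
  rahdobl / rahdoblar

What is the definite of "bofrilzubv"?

bofrilzubvar

nukepuvw and sulubw both end in -w yet inflect differently (minukepuvw, sulubwar), so the final letter is not what conditions the rule; the second-to-last letter is.
"bofrilzubv" has second-to-last letter 'b'. The stems whose second-to-last letter is 'b' (sulubw → sulubwar, rahdobl → rahdoblar) add -ar.
So bofrilzubv → bofrilzubvar.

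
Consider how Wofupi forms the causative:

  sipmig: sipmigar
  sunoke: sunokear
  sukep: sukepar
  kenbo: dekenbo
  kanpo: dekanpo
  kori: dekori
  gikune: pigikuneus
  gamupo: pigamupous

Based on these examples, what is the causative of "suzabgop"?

"suzabgop" begins with s-. The stems beginning with s- (sipmig → sipmigar, sunoke → sunokear, sukep → sukepar) add -ar.
The other patterns: stems beginning with k- add the prefix de-; stems beginning with g- add pi- … -us around the stem.
So suzabgop → suzabgopar.

suzabgopar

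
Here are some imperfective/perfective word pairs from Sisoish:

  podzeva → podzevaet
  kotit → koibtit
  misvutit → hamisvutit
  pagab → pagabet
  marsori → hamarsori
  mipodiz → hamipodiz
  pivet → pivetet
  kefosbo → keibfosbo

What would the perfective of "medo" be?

pivet and misvutit both end in -t yet inflect differently (pivetet, hamisvutit), so the final letter is not what conditions the rule; the first letter is.
"medo" begins with m-. The stems beginning with m- (mipodiz → hamipodiz, marsori → hamarsori, misvutit → hamisvutit) add the prefix ha-.
The other patterns: stems beginning with p- add -et; stems beginning with k- insert -ib- after the first vowel.
So medo → hamedo.

hamedo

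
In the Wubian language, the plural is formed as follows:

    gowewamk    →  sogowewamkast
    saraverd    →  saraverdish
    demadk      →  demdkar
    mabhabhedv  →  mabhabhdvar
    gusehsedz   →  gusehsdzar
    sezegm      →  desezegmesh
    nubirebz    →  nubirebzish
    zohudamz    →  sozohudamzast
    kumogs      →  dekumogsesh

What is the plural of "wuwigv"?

gowewamk and demadk both end in -k yet inflect differently (sogowewamkast, demdkar), so the final letter is not what conditions the rule; the second-to-last letter is.
"wuwigv" has second-to-last letter 'g'. The stems whose second-to-last letter is 'g' (kumogs → dekumogsesh, sezegm → desezegmesh) add de- … -esh around the stem.
The other patterns: stems whose second-to-last letter is 'm' add so- … -ast around the stem; stems whose second-to-last letter is 'd' delete the last vowel and add -ar; stems whose second-to-last letter is 'b' or 'r' add -ish.
So wuwigv → dewuwigvesh.

dewuwigvesh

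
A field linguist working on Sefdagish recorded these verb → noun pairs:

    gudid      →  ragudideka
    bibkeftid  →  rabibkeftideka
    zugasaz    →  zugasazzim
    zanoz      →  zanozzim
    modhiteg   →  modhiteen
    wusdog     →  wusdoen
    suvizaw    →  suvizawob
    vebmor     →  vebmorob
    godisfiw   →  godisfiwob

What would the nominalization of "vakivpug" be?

zanoz and wusdog both have last vowel 'o' yet inflect differently (zanozzim, wusdoen), so the last vowel is not what conditions the rule; the final letter is.
"vakivpug" ends in -g. The stems ending in -g (modhiteg → modhiteen, wusdog → wusdoen) drop the final letter and add -en.
The other patterns: stems ending in -d add ra- … -eka around the stem; stems ending in -z double the final consonant and add -im; stems ending in -r or -w add -ob.
So vakivpug → vakivpuen.

vakivpuen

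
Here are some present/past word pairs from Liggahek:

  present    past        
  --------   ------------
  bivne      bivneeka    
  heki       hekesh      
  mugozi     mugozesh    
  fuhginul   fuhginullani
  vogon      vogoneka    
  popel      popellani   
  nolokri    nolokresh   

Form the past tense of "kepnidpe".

popel and bivne both have last vowel 'e' yet inflect differently (popellani, bivneeka), so the last vowel is not what conditions the rule; the final letter is.
"kepnidpe" ends in -e. The one such stem in the data (bivne → bivneeka) adds -eka, so the same rule applies.
So kepnidpe → kepnidpeeka.

kepnidpeeka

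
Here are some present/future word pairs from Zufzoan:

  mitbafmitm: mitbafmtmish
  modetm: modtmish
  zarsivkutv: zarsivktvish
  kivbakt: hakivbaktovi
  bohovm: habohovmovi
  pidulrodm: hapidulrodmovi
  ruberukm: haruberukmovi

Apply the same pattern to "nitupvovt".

mitbafmitm and bohovm both end in -m yet inflect differently (mitbafmtmish, habohovmovi), so the final letter is not what conditions the rule; the second-to-last letter is.
"nitupvovt" has second-to-last letter 'v'. The one such stem in the data (bohovm → habohovmovi) adds ha- … -ovi around the stem, so the same rule applies.
The other pattern: stems whose second-to-last letter is 't' delete the last vowel and add -ish.
So nitupvovt → hanitupvovtovi.

hanitupvovtovi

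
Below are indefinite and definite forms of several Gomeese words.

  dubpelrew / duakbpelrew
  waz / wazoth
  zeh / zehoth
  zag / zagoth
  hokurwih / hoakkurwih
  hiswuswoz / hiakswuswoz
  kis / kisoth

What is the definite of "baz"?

hokurwih and zeh both end in -h yet inflect differently (hoakkurwih, zehoth), so the final letter is not what conditions the rule; the number of vowels is.
"baz" has 1 vowel. The stems with 1 vowel (zeh → zehoth, kis → kisoth, zag → zagoth) add -oth.
The other pattern: stems with 3 vowels insert -ak- after the first vowel.
So baz → bazoth.

bazoth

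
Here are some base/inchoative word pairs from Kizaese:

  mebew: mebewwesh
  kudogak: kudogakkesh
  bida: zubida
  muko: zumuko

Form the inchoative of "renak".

renakkesh

"renak" ends in a consonant. The stems ending in a consonant (mebew → mebewwesh, kudogak → kudogakkesh) double the final consonant and add -esh.
The other pattern: stems ending in a vowel add the prefix zu-.
So renak → renakkesh.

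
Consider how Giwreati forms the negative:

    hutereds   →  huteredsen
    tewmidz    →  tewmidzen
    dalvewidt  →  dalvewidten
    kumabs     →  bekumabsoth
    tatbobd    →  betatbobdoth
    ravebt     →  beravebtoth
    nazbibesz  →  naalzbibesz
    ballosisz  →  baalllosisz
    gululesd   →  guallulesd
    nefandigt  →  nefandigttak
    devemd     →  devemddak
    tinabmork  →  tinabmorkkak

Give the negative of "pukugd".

hutereds and kumabs both end in -s yet inflect differently (huteredsen, bekumabsoth), so the final letter is not what conditions the rule; the second-to-last letter is.
"pukugd" has second-to-last letter 'g'. The one such stem in the data (nefandigt → nefandigttak) doubles the final consonant and adds -ak (as do devemd, tinabmork), so the same rule applies.
So pukugd → pukugddak.

pukugddak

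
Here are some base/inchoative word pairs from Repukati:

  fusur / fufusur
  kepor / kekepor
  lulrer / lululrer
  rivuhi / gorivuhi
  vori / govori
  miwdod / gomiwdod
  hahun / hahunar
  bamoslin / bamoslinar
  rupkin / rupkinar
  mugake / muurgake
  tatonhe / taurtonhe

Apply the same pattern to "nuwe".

kepor and miwdod both have last vowel 'o' yet inflect differently (kekepor, gomiwdod), so the last vowel is not what conditions the rule; the final letter is.
"nuwe" ends in -e. The stems ending in -e (mugake → muurgake, tatonhe → taurtonhe) insert -ur- after the first vowel.
The other patterns: stems ending in -r repeat the first consonant+vowel as a prefix; stems ending in -d or -i add the prefix go-; stems ending in -n add -ar.
So nuwe → nuurwe.

nuurwe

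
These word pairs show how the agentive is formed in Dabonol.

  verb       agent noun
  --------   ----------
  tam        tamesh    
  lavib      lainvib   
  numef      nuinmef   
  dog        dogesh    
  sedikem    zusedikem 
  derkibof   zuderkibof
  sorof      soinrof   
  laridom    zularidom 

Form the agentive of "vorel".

voinrel

tam and laridom both end in -m yet inflect differently (tamesh, zularidom), so the final letter is not what conditions the rule; the number of vowels is.
"vorel" has 2 vowels. The stems with 2 vowels (numef → nuinmef, lavib → lainvib, sorof → soinrof) insert -in- after the first vowel.
The other patterns: stems with 1 vowel add -esh; stems with 3 vowels add the prefix zu-.
So vorel → voinrel.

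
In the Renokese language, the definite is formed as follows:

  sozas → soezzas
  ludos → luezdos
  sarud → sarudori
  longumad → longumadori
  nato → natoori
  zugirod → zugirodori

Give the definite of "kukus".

kuezkus

"kukus" ends in -s. The stems ending in -s (sozas → soezzas, ludos → luezdos) insert -ez- after the first vowel.
So kukus → kuezkus.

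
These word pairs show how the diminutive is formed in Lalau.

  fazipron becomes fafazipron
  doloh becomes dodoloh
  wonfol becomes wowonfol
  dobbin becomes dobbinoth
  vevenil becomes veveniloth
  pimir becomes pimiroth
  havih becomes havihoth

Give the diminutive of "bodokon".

bobodokon

"bodokon" has last vowel 'o'. The stems whose last vowel is 'o' (fazipron → fafazipron, doloh → dodoloh, wonfol → wowonfol) repeat the first consonant+vowel as a prefix.
The other pattern: stems whose last vowel is 'i' add -oth.
So bodokon → bobodokon.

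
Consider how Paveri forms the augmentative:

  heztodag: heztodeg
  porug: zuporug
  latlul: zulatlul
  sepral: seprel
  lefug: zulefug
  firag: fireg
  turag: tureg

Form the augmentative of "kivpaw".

kivpew

heztodag and lefug both end in -g yet inflect differently (heztodeg, zulefug), so the final letter is not what conditions the rule; the last vowel is.
"kivpaw" has last vowel 'a'. The stems whose last vowel is 'a' (sepral → seprel, heztodag → heztodeg, firag → fireg) change the last vowel to 'e'.
So kivpaw → kivpew.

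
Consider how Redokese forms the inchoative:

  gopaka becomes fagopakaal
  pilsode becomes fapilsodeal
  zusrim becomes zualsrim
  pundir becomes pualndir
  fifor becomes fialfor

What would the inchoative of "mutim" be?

"mutim" ends in a consonant. The stems ending in a consonant (zusrim → zualsrim, pundir → pualndir, fifor → fialfor) insert -al- after the first vowel.
So mutim → mualtim.

mualtim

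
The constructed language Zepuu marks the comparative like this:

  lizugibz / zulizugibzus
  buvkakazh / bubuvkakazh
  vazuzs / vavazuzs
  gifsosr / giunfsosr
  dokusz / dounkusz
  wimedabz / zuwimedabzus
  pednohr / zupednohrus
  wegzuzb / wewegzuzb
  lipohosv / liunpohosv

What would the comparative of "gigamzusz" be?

"gigamzusz" has second-to-last letter 's'. The stems whose second-to-last letter is 's' (lipohosv → liunpohosv, gifsosr → giunfsosr, dokusz → dounkusz) insert -un- after the first vowel.
So gigamzusz → giungamzusz.

giungamzusz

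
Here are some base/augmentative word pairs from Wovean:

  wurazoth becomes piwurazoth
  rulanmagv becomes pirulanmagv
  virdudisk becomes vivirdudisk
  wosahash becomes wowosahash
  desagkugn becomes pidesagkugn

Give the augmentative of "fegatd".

pifegatd

"fegatd" has second-to-last letter 't'. The one such stem in the data (wurazoth → piwurazoth) adds the prefix pi-, so the same rule applies.
The other pattern: stems whose second-to-last letter is 's' repeat the first consonant+vowel as a prefix.
So fegatd → pifegatd.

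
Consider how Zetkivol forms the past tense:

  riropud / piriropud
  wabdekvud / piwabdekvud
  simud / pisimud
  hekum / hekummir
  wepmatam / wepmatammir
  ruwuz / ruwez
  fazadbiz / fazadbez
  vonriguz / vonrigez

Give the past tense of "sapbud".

riropud and hekum both have last vowel 'u' yet inflect differently (piriropud, hekummir), so the last vowel is not what conditions the rule; the final letter is.
"sapbud" ends in -d. The stems ending in -d (riropud → piriropud, wabdekvud → piwabdekvud, simud → pisimud) add the prefix pi-.
The other patterns: stems ending in -m double the final consonant and add -ir; stems ending in -z change the last vowel to 'e'.
So sapbud → pisapbud.

pisapbud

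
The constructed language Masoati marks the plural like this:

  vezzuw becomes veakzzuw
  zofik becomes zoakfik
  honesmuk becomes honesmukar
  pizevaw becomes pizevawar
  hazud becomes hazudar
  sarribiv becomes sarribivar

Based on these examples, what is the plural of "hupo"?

hupoar

zofik and honesmuk both end in -k yet inflect differently (zoakfik, honesmukar), so the final letter is not what conditions the rule; the first letter is.
"hupo" begins with h-. The stems beginning with h- (honesmuk → honesmukar, hazud → hazudar) add -ar.
The other pattern: stems beginning with v- or z- insert -ak- after the first vowel.
So hupo → hupoar.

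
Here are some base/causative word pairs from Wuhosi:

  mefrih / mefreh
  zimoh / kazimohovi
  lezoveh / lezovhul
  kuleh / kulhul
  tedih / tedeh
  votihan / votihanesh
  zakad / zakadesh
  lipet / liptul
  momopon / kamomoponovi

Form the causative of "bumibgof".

zimoh and mefrih both end in -h yet inflect differently (kazimohovi, mefreh), so the final letter is not what conditions the rule; the last vowel is.
"bumibgof" has last vowel 'o'. The stems whose last vowel is 'o' (momopon → kamomoponovi, zimoh → kazimohovi) add ka- … -ovi around the stem.
The other patterns: stems whose last vowel is 'i' change the last vowel to 'e'; stems whose last vowel is 'e' delete the last vowel and add -ul; stems whose last vowel is 'a' add -esh.
So bumibgof → kabumibgofovi.

kabumibgofovi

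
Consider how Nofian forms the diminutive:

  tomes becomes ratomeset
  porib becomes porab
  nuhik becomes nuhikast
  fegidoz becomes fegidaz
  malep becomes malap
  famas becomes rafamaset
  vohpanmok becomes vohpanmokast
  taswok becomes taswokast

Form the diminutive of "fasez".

fasaz

tomes and malep both have last vowel 'e' yet inflect differently (ratomeset, malap), so the last vowel is not what conditions the rule; the final letter is.
"fasez" ends in -z. The one such stem in the data (fegidoz → fegidaz) changes the last vowel to 'a' (as do malep, porib), so the same rule applies.
So fasez → fasaz.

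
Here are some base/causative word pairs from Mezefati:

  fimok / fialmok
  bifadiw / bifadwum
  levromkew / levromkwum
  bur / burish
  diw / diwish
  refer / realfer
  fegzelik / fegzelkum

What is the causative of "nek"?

nekish

"nek" has 1 vowel. The stems with 1 vowel (bur → burish, diw → diwish) add -ish.
So nek → nekish.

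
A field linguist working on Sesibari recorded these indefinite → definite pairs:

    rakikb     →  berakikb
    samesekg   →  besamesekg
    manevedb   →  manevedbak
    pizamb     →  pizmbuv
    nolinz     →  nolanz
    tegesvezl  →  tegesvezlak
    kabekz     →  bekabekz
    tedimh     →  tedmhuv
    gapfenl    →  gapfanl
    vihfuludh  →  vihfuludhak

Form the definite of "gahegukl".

pizamb and rakikb both end in -b yet inflect differently (pizmbuv, berakikb), so the final letter is not what conditions the rule; the second-to-last letter is.
"gahegukl" has second-to-last letter 'k'. The stems whose second-to-last letter is 'k' (samesekg → besamesekg, rakikb → berakikb, kabekz → bekabekz) add the prefix be-.
The other patterns: stems whose second-to-last letter is 'm' delete the last vowel and add -uv; stems whose second-to-last letter is 'n' change the last vowel to 'a'; stems whose second-to-last letter is 'd' or 'z' add -ak.
So gahegukl → begahegukl.

begahegukl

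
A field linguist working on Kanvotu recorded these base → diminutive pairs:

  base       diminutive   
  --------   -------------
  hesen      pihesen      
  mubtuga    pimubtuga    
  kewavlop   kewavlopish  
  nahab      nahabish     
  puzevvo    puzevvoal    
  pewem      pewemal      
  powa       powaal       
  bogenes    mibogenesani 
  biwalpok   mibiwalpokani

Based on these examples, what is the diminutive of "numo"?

numoish

"numo" begins with n-. The one such stem in the data (nahab → nahabish) adds -ish, so the same rule applies.
The other patterns: stems beginning with h- or m- add the prefix pi-; stems beginning with p- add -al; stems beginning with b- add mi- … -ani around the stem.
So numo → numoish.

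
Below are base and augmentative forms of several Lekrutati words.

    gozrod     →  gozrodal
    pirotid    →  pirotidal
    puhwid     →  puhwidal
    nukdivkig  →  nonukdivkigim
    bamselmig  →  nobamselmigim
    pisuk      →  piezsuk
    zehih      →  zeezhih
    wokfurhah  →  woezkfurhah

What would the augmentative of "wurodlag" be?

pirotid and nukdivkig both have last vowel 'i' yet inflect differently (pirotidal, nonukdivkigim), so the last vowel is not what conditions the rule; the final letter is.
"wurodlag" ends in -g. The stems ending in -g (nukdivkig → nonukdivkigim, bamselmig → nobamselmigim) add no- … -im around the stem.
The other patterns: stems ending in -d add -al; stems ending in -h or -k insert -ez- after the first vowel.
So wurodlag → nowurodlagim.

nowurodlagim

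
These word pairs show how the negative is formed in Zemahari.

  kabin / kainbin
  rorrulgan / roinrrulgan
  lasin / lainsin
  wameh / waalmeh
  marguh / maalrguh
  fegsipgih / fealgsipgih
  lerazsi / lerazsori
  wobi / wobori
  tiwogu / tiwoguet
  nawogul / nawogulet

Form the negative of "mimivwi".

mimivwori

kabin and fegsipgih both have last vowel 'i' yet inflect differently (kainbin, fealgsipgih), so the last vowel is not what conditions the rule; the final letter is.
"mimivwi" ends in -i. The stems ending in -i (lerazsi → lerazsori, wobi → wobori) drop the final letter and add -ori.
So mimivwi → mimivwori.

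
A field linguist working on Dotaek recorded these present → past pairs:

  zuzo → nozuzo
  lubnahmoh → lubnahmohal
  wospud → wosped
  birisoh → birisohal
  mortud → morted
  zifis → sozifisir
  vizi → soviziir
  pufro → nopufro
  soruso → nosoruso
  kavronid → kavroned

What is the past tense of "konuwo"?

birisoh and zuzo both have last vowel 'o' yet inflect differently (birisohal, nozuzo), so the last vowel is not what conditions the rule; the final letter is.
"konuwo" ends in -o. The stems ending in -o (zuzo → nozuzo, soruso → nosoruso, pufro → nopufro) add the prefix no-.
The other patterns: stems ending in -d change the last vowel to 'e'; stems ending in -h add -al; stems ending in -i or -s add so- … -ir around the stem.
So konuwo → nokonuwo.

nokonuwo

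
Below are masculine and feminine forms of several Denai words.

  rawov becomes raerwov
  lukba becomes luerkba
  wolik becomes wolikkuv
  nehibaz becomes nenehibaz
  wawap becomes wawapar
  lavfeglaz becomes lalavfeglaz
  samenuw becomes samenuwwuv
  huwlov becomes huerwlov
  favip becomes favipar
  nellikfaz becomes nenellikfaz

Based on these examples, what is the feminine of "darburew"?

darburewwuv

lukba and wawap both have last vowel 'a' yet inflect differently (luerkba, wawapar), so the last vowel is not what conditions the rule; the final letter is.
"darburew" ends in -w. The one such stem in the data (samenuw → samenuwwuv) doubles the final consonant and adds -uv (as does wolik), so the same rule applies.
The other patterns: stems ending in -a or -v insert -er- after the first vowel; stems ending in -p add -ar; stems ending in -z repeat the first consonant+vowel as a prefix.
So darburew → darburewwuv.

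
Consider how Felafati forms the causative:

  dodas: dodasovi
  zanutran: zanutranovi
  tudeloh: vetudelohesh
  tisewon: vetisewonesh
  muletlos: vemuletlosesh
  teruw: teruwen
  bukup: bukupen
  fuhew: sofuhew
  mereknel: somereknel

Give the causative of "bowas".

zanutran and tisewon both end in -n yet inflect differently (zanutranovi, vetisewonesh), so the final letter is not what conditions the rule; the last vowel is.
"bowas" has last vowel 'a'. The stems whose last vowel is 'a' (dodas → dodasovi, zanutran → zanutranovi) add -ovi.
So bowas → bowasovi.

bowasovi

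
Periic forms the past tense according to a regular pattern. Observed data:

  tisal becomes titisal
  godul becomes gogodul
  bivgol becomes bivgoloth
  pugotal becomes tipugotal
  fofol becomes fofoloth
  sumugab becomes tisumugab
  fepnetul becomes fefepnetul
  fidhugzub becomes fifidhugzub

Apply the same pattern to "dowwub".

dodowwub

"dowwub" has last vowel 'u'. The stems whose last vowel is 'u' (fepnetul → fefepnetul, fidhugzub → fifidhugzub, godul → gogodul) repeat the first consonant+vowel as a prefix.
So dowwub → dodowwub.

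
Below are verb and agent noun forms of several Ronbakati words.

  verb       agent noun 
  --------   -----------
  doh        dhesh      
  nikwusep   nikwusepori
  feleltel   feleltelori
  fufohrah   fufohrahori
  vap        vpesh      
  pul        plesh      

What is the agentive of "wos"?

nikwusep and vap both end in -p yet inflect differently (nikwusepori, vpesh), so the final letter is not what conditions the rule; the number of vowels is.
"wos" has 1 vowel. The stems with 1 vowel (vap → vpesh, doh → dhesh, pul → plesh) delete the last vowel and add -esh.
So wos → wsesh.

wsesh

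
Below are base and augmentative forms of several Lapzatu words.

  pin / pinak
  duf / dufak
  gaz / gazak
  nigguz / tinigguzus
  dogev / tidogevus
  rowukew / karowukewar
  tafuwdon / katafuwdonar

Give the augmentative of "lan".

gaz and nigguz both end in -z yet inflect differently (gazak, tinigguzus), so the final letter is not what conditions the rule; the number of vowels is.
"lan" has 1 vowel. The stems with 1 vowel (pin → pinak, duf → dufak, gaz → gazak) add -ak.
The other patterns: stems with 2 vowels add ti- … -us around the stem; stems with 3 vowels add ka- … -ar around the stem.
So lan → lanak.

lanak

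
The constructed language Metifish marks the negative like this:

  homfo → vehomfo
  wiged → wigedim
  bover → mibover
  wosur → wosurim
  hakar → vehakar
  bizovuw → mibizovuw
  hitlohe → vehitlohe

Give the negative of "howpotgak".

wosur and hakar both end in -r yet inflect differently (wosurim, vehakar), so the final letter is not what conditions the rule; the first letter is.
"howpotgak" begins with h-. The stems beginning with h- (hakar → vehakar, hitlohe → vehitlohe, homfo → vehomfo) add the prefix ve-.
The other patterns: stems beginning with w- add -im; stems beginning with b- add the prefix mi-.
So howpotgak → vehowpotgak.

vehowpotgak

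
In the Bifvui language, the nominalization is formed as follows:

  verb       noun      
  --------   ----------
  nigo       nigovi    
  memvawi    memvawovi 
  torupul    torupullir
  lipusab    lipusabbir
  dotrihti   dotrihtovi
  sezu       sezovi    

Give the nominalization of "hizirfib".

"hizirfib" ends in a consonant. The stems ending in a consonant (torupul → torupullir, lipusab → lipusabbir) double the final consonant and add -ir.
So hizirfib → hizirfibbir.

hizirfibbir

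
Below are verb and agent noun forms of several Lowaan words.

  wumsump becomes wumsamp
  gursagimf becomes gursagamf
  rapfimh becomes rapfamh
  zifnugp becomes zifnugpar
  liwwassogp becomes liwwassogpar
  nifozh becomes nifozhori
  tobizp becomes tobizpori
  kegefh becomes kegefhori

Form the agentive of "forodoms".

forodams

wumsump and zifnugp both end in -p yet inflect differently (wumsamp, zifnugpar), so the final letter is not what conditions the rule; the second-to-last letter is.
"forodoms" has second-to-last letter 'm'. The stems whose second-to-last letter is 'm' (wumsump → wumsamp, gursagimf → gursagamf, rapfimh → rapfamh) change the last vowel to 'a'.
So forodoms → forodams.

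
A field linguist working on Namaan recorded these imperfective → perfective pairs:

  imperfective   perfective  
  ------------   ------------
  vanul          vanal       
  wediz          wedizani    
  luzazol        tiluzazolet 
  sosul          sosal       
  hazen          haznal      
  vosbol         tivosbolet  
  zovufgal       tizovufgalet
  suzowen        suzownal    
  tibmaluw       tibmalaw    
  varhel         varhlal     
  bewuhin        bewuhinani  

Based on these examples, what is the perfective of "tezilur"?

tezilar

vanul and varhel both end in -l yet inflect differently (vanal, varhlal), so the final letter is not what conditions the rule; the last vowel is.
"tezilur" has last vowel 'u'. The stems whose last vowel is 'u' (tibmaluw → tibmalaw, vanul → vanal, sosul → sosal) change the last vowel to 'a'.
The other patterns: stems whose last vowel is 'e' delete the last vowel and add -al; stems whose last vowel is 'i' add -ani; stems whose last vowel is 'a' or 'o' add ti- … -et around the stem.
So tezilur → tezilar.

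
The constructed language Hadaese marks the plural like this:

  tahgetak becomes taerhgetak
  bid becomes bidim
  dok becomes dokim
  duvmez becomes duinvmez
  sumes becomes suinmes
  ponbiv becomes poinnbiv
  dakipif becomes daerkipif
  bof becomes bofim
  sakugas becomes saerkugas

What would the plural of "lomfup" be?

dok and tahgetak both end in -k yet inflect differently (dokim, taerhgetak), so the final letter is not what conditions the rule; the number of vowels is.
"lomfup" has 2 vowels. The stems with 2 vowels (ponbiv → poinnbiv, sumes → suinmes, duvmez → duinvmez) insert -in- after the first vowel.
The other patterns: stems with 1 vowel add -im; stems with 3 vowels insert -er- after the first vowel.
So lomfup → loinmfup.

loinmfup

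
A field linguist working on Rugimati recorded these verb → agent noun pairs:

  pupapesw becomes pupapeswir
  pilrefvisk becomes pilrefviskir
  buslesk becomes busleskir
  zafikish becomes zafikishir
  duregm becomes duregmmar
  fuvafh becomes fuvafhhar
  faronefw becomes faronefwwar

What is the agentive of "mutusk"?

"mutusk" has second-to-last letter 's'. The stems whose second-to-last letter is 's' (pupapesw → pupapeswir, pilrefvisk → pilrefviskir, buslesk → busleskir) add -ir.
So mutusk → mutuskir.

mutuskir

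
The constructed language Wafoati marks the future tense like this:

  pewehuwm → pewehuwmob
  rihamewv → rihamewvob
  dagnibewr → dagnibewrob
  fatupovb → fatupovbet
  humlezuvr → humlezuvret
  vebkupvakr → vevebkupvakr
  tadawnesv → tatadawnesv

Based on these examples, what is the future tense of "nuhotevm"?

nuhotevmet

"nuhotevm" has second-to-last letter 'v'. The stems whose second-to-last letter is 'v' (fatupovb → fatupovbet, humlezuvr → humlezuvret) add -et.
So nuhotevm → nuhotevmet.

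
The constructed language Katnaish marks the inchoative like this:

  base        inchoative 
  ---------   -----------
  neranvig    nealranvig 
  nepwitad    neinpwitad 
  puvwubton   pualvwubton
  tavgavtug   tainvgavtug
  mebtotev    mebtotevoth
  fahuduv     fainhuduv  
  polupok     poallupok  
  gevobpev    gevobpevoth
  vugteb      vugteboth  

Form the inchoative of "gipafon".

gialpafon

"gipafon" has last vowel 'o'. The stems whose last vowel is 'o' (puvwubton → pualvwubton, polupok → poallupok) insert -al- after the first vowel.
So gipafon → gialpafon.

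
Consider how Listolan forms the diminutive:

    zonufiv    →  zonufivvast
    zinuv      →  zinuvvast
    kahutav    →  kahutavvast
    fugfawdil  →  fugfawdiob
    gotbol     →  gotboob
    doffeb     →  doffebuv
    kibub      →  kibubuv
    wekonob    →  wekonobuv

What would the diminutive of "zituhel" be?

"zituhel" ends in -l. The stems ending in -l (fugfawdil → fugfawdiob, gotbol → gotboob) drop the final letter and add -ob.
The other patterns: stems ending in -v double the final consonant and add -ast; stems ending in -b add -uv.
So zituhel → zituheob.

zituheob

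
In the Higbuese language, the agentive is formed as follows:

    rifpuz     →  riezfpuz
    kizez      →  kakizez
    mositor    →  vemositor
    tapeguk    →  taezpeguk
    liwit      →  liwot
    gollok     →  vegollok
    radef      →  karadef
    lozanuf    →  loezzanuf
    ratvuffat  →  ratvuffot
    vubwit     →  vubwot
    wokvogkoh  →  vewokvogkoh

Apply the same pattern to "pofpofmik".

pofpofmok

radef and lozanuf both end in -f yet inflect differently (karadef, loezzanuf), so the final letter is not what conditions the rule; the last vowel is.
"pofpofmik" has last vowel 'i'. The stems whose last vowel is 'i' (liwit → liwot, vubwit → vubwot) change the last vowel to 'o'.
So pofpofmik → pofpofmok.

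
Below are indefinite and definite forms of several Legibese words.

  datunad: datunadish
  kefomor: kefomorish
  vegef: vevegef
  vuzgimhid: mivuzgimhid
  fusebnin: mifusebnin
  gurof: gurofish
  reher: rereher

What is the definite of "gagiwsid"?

migagiwsid

reher and kefomor both end in -r yet inflect differently (rereher, kefomorish), so the final letter is not what conditions the rule; the last vowel is.
"gagiwsid" has last vowel 'i'. The stems whose last vowel is 'i' (vuzgimhid → mivuzgimhid, fusebnin → mifusebnin) add the prefix mi-.
The other patterns: stems whose last vowel is 'e' repeat the first consonant+vowel as a prefix; stems whose last vowel is 'a' or 'o' add -ish.
So gagiwsid → migagiwsid.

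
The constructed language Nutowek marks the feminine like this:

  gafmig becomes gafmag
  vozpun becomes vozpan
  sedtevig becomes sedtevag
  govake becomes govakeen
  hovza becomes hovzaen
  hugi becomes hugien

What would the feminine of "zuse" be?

hugi and sedtevig both have last vowel 'i' yet inflect differently (hugien, sedtevag), so the last vowel is not what conditions the rule; whether the stem ends in a vowel or a consonant is.
"zuse" ends in a vowel. The stems ending in a vowel (hugi → hugien, hovza → hovzaen, govake → govakeen) add -en.
So zuse → zuseen.

zuseen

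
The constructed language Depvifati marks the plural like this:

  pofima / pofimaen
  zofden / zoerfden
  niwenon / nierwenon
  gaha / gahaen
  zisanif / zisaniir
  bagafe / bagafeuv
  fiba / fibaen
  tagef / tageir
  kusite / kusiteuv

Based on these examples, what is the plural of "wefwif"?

wefwiir

tagef and zofden both have last vowel 'e' yet inflect differently (tageir, zoerfden), so the last vowel is not what conditions the rule; the final letter is.
"wefwif" ends in -f. The stems ending in -f (tagef → tageir, zisanif → zisaniir) drop the final letter and add -ir.
The other patterns: stems ending in -a add -en; stems ending in -n insert -er- after the first vowel; stems ending in -e add -uv.
So wefwif → wefwiir.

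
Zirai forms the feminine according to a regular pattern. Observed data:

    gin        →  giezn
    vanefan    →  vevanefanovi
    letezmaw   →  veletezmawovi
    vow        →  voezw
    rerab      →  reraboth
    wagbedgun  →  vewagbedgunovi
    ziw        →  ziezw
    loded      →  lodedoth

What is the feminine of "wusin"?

wusinoth

gin and vanefan both end in -n yet inflect differently (giezn, vevanefanovi), so the final letter is not what conditions the rule; the number of vowels is.
"wusin" has 2 vowels. The stems with 2 vowels (rerab → reraboth, loded → lodedoth) add -oth.
The other patterns: stems with 1 vowel insert -ez- after the first vowel; stems with 3 vowels add ve- … -ovi around the stem.
So wusin → wusinoth.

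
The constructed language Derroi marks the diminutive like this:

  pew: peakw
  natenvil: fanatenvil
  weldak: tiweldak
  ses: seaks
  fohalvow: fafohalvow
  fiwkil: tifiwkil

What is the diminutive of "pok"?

poakk

fiwkil and natenvil both end in -l yet inflect differently (tifiwkil, fanatenvil), so the final letter is not what conditions the rule; the number of vowels is.
"pok" has 1 vowel. The stems with 1 vowel (ses → seaks, pew → peakw) insert -ak- after the first vowel.
The other patterns: stems with 2 vowels add the prefix ti-; stems with 3 vowels add the prefix fa-.
So pok → poakk.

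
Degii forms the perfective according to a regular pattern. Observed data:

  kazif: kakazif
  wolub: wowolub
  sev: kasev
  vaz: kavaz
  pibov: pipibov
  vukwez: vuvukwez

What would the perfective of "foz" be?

kafoz

pibov and sev both end in -v yet inflect differently (pipibov, kasev), so the final letter is not what conditions the rule; the number of vowels is.
"foz" has 1 vowel. The stems with 1 vowel (sev → kasev, vaz → kavaz) add the prefix ka-.
The other pattern: stems with 2 vowels repeat the first consonant+vowel as a prefix.
So foz → kafoz.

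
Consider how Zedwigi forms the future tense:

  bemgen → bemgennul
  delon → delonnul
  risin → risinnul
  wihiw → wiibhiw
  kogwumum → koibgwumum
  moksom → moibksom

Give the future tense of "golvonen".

golvonennul

risin and wihiw both have last vowel 'i' yet inflect differently (risinnul, wiibhiw), so the last vowel is not what conditions the rule; the final letter is.
"golvonen" ends in -n. The stems ending in -n (bemgen → bemgennul, delon → delonnul, risin → risinnul) double the final consonant and add -ul.
So golvonen → golvonennul.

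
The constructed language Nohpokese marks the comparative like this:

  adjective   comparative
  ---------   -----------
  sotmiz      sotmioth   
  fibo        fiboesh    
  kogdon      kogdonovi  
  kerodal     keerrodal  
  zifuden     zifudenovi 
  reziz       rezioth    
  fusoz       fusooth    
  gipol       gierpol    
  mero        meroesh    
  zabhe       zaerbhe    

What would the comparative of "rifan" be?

"rifan" ends in -n. The stems ending in -n (zifuden → zifudenovi, kogdon → kogdonovi) add -ovi.
So rifan → rifanovi.

rifanovi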